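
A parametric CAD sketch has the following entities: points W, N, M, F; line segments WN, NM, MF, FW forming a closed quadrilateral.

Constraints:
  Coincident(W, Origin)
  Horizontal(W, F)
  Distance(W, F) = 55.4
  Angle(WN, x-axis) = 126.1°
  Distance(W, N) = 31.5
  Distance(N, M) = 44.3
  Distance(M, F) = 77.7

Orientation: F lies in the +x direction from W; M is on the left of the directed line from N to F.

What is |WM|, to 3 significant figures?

61.7

W is at the origin; W and F share the same y with |WF| = 55.4 and F in +x, so F = (55.4, 0). WN runs at 126.1° with |WN| = 31.5, so N = (-18.6, 25.5). M is determined by |NM| = 44.3 and |MF| = 77.7 together: it lies at the intersection of circle(N, 44.3) and circle(F, 77.7). With |NF| = 78.2, the foot of the radical line on NF is 13.1 from N and the perpendicular offset is √(44.3² − 13.1²) = 42.3. Taking the left-of-NF solution: M = (7.56, 61.2).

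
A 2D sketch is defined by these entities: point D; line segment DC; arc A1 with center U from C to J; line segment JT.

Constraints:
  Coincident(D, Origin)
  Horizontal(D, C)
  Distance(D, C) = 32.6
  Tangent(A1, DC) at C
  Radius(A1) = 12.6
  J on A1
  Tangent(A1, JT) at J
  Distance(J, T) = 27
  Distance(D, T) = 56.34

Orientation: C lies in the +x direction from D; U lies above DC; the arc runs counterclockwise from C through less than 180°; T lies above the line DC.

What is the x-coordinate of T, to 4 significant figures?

37.58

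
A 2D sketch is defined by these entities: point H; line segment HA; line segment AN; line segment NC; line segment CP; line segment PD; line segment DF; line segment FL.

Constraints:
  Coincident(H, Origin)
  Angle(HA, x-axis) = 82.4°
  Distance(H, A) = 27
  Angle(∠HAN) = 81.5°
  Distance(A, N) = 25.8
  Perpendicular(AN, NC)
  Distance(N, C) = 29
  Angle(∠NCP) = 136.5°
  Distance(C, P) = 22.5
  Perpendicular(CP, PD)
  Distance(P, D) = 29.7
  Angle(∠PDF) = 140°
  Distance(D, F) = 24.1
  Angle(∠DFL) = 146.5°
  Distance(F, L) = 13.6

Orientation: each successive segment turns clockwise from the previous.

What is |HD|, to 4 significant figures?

15.33

∠NCP = 136.5° gives CP at -149.6° from the x-axis; with |CP| = 22.5, P = (0.9103, -19.64). The perpendicularity gives PD at right angles to CP, so PD runs at 120.4°; with |PD| = 29.7, D = (-14.12, 5.976). Then |HD| = |D − H| = 15.33.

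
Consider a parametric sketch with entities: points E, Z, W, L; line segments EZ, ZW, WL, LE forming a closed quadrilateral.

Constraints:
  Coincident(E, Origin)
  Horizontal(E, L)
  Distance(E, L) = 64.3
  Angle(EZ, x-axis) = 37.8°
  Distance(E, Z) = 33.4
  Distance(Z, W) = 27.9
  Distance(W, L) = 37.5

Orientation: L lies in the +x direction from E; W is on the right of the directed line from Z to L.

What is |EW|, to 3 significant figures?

28.5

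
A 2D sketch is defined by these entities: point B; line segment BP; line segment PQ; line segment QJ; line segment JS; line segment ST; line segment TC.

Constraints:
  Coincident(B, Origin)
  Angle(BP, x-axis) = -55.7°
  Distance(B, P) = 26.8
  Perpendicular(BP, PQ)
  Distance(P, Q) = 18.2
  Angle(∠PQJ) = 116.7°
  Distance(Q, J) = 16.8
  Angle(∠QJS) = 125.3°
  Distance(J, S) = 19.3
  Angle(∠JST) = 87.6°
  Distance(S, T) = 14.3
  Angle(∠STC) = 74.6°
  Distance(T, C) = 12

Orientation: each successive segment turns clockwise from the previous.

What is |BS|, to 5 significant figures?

17.494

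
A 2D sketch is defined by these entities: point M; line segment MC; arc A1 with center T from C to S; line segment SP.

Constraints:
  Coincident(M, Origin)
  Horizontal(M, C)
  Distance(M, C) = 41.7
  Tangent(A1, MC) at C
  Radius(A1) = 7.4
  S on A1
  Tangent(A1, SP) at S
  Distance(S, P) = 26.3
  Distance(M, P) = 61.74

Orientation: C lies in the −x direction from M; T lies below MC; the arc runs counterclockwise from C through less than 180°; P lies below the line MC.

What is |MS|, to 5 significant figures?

49.455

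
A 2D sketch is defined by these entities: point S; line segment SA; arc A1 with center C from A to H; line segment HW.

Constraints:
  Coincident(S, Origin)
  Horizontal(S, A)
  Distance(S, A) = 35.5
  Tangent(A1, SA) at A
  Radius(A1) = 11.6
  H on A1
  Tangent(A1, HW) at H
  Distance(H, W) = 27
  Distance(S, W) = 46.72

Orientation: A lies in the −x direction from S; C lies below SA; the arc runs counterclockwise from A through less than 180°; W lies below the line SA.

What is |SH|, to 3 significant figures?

48.1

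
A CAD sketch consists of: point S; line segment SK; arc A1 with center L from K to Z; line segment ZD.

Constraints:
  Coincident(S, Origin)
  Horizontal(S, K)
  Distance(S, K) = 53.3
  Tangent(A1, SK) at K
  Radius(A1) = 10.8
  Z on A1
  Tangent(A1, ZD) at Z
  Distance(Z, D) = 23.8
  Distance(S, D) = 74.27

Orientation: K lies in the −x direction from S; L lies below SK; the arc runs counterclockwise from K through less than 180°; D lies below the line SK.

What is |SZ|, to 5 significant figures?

64.794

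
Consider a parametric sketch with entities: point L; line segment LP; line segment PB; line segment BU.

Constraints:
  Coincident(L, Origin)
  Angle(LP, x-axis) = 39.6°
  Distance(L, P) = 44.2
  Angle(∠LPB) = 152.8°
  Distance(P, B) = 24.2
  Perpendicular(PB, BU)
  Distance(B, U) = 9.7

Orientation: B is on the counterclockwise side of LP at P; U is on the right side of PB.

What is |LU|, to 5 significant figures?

70.200

L is at the origin; LP runs at 39.6° with length 44.2, so P = 44.2·(cos 39.6°, sin 39.6°) = (34.057, 28.174). ∠LPB = 152.8°, so PB runs at 39.6° + (180° − 152.8°) = 66.800° from the x-axis; with |PB| = 24.2, B = P + 24.2·(cos 66.800°, sin 66.800°) = (43.590, 50.417). PB ⟂ BU; with |BU| = 9.7 on the right of PB, U = B + 9.7·(0.91914, -0.39394) = (52.506, 46.596). Then |LU| = |U − L| = 70.200.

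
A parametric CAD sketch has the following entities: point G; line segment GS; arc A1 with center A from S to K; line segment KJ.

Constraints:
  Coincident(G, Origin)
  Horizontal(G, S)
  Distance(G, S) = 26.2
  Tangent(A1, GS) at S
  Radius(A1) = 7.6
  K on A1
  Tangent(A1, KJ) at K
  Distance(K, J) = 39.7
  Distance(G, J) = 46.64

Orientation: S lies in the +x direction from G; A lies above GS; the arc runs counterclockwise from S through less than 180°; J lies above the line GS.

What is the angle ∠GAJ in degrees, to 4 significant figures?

84.72°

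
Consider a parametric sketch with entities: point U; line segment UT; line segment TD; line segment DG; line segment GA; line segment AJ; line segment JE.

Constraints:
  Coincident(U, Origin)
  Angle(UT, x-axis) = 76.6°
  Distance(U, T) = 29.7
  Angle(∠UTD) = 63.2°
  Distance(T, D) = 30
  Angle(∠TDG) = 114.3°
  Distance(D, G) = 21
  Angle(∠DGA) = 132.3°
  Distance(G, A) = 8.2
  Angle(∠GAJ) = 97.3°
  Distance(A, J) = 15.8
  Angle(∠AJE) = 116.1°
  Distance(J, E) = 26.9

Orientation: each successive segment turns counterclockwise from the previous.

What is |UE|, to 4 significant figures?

30.79

∠GAJ = 97.3° gives AJ at 29.50° from the x-axis; with |AJ| = 15.8, J = (-7.608, 2.532). ∠AJE = 116.1° gives JE at 93.40° from the x-axis; with |JE| = 26.9, E = (-9.203, 29.38). Then |UE| = |E − U| = 30.79.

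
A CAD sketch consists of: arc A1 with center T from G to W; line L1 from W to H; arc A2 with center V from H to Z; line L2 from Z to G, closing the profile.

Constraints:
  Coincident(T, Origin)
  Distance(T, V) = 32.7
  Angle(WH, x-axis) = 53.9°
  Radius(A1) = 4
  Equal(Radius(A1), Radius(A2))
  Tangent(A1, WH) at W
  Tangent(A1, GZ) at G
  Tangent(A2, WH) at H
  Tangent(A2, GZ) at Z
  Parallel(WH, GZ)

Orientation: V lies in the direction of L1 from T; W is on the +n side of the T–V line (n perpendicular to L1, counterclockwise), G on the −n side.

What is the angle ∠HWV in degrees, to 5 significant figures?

6.9740°

The slot axis is L1's direction at 53.9°, so u = (cos 53.9°, sin 53.9°) = (0.58920, 0.80799) and n = (−sin 53.9°, cos 53.9°) = (-0.80799, 0.58920). T is at the origin and V lies 32.7 along u from T, so V = 32.7·u = (19.267, 26.421). Tangency of A1 to both parallel lines with radius 4.0 puts W and G at T ± 4.0·n: W = (-3.2320, 2.3568), G = (3.2320, -2.3568). Equal radii place H and Z the same way about V: H = V + 4.0·n = (16.035, 28.778), Z = V − 4.0·n = (22.499, 24.064). Then cos ∠HWV = WH·WV / (|WH||WV|), giving 6.9740°.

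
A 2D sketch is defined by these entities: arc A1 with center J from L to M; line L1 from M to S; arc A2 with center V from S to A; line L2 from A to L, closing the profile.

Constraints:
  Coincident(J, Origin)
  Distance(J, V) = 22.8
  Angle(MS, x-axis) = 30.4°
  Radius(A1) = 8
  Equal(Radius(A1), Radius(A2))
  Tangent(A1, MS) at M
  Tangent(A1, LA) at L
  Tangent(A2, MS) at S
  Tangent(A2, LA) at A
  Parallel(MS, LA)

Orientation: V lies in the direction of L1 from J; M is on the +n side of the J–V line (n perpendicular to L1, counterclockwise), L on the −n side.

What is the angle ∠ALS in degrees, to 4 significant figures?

35.06°

The slot axis is L1's direction at 30.4°, so u = (cos 30.4°, sin 30.4°) = (0.8625, 0.5060) and n = (−sin 30.4°, cos 30.4°) = (-0.5060, 0.8625). J is at the origin and V lies 22.8 along u from J, so V = 22.8·u = (19.67, 11.54). Tangency of A1 to both parallel lines with radius 8.0 puts M and L at J ± 8.0·n: M = (-4.048, 6.900), L = (4.048, -6.900). Equal radii place S and A the same way about V: S = V + 8.0·n = (15.62, 18.44), A = V − 8.0·n = (23.71, 4.637). Then cos ∠ALS = LA·LS / (|LA||LS|), giving 35.06°.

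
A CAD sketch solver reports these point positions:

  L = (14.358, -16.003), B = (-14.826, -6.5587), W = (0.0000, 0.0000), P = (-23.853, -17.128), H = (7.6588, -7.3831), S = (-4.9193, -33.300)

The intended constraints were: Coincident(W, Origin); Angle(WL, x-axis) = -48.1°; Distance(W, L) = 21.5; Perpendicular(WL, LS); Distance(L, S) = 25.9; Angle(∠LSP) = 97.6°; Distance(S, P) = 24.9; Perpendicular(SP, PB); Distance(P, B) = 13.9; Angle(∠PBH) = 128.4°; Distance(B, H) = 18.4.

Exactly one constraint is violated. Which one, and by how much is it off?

Distance(B, H) = 18.4 — off by 4.10.

W = (0.00, 0.00) ✓; WL at -48.10° ✓; |WL| = 21.50 ✓; ∠(WL, LS) = 90.00° ✓; |LS| = 25.90 ✓; ∠LSP = 97.60° ✓; |SP| = 24.90 ✓; ∠(SP, PB) = 90.00° ✓; |PB| = 13.90 ✓; ∠PBH = 128.4° ✓; |BH| = 22.50 ✗.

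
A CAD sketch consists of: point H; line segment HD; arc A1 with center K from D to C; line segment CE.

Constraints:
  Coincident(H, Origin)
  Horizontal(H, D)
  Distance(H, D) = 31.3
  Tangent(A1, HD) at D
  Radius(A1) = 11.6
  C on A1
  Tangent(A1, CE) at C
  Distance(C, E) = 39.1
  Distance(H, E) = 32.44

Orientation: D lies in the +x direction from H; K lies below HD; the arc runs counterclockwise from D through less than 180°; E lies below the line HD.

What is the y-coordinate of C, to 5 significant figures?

-3.6696

Checks: H = (0.00, 0.00) ✓; |KC| = 11.60 ✓; ∠(KC, CE) = 90.00° ✓; |CE| = 39.10 ✓; |HE| = 32.44 ✓.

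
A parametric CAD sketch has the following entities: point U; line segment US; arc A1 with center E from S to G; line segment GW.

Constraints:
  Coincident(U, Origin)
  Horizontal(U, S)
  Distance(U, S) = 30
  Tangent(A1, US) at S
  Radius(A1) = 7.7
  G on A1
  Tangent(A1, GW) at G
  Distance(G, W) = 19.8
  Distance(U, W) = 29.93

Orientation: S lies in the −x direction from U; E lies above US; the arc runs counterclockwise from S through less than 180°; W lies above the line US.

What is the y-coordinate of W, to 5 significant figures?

24.571

U is at the origin; US is horizontal with |US| = 30.0 and S on the −x side, so S = (-30.000, 0.0000). A1 meets US tangentially, so ES is at right angles to US, so E = S + (0, 7.7) = (-30.000, 7.7000). Since EG ⟂ GW (tangency), |EW| = √(7.7² + 19.8²) = 21.245 regardless of where G sits on A1. So W lies on both circle(U, 29.93) and circle(E, 21.245); the above-US intersection is W = (-17.089, 24.571). G is the foot of the tangent from W: G = (-22.605, 5.5551).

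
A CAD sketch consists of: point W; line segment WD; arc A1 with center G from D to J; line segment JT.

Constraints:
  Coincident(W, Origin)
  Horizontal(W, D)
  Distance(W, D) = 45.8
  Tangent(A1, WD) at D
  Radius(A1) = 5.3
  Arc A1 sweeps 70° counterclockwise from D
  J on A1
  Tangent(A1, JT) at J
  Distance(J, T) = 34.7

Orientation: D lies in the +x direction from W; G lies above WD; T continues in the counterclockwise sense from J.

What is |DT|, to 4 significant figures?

39.83

W is at the origin; WD is horizontal with |WD| = 45.8 and D on the +x side, so D = (45.80, 0.000). Tangency of A1 to WD means the radius GD is perpendicular to WD, so G = D + (0, 5.3) = (45.80, 5.300). On A1, D sits at bearing -90° from G; a 70° counterclockwise sweep puts J at bearing -20°, so J = G + 5.3·(cos -20°, sin -20°) = (50.78, 3.487). The tangent condition forces GJ to be normal to JT, so JT runs along (−sin -20°, cos -20°); with |JT| = 34.7, T = (62.65, 36.09). Then |DT| = |T − D| = 39.83.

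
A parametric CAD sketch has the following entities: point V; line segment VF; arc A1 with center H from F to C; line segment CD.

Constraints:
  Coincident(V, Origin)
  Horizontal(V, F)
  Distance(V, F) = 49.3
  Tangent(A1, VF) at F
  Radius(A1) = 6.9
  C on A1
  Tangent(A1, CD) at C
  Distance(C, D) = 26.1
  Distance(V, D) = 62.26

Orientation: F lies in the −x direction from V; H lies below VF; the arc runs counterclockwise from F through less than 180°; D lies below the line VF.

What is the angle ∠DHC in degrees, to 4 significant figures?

75.19°

V is at the origin; VF is horizontal with |VF| = 49.3 and F on the −x side, so F = (-49.30, 0.000). Tangency of A1 to VF means the radius HF is perpendicular to VF, so H = F + (0, -6.9) = (-49.30, -6.900). Since HC ⟂ CD (tangency), |HD| = √(6.9² + 26.1²) = 27.00 regardless of where C sits on A1. So D lies on both circle(V, 62.26) and circle(H, 27.00); the below-VF intersection is D = (-52.33, -33.73). C is the foot of the tangent from D: C = (-56.13, -7.903).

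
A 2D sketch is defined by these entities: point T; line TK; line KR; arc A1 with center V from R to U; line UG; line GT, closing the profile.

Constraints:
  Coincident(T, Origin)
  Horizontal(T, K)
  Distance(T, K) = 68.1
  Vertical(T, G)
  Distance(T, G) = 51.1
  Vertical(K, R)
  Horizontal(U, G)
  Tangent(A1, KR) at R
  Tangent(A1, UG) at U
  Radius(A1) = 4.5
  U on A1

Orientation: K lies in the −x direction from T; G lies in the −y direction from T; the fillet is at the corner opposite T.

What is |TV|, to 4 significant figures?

78.84

T is at the origin; T and K share the same y with |TK| = 68.1 and K on the −x side, so K = (-68.10, 0.000). TG is vertical with |TG| = 51.1 and G on the −y side, so G = (0.000, -51.10). The virtual corner opposite T is at (-68.10, -51.10). A1 meets KR tangentially, so VR is at right angles to KR and the tangent condition forces VU to be normal to UG, with radius 4.5, so the center V sits 4.5 in from both sides at V = (-63.60, -46.60). Then |TV| = |V − T| = 78.84.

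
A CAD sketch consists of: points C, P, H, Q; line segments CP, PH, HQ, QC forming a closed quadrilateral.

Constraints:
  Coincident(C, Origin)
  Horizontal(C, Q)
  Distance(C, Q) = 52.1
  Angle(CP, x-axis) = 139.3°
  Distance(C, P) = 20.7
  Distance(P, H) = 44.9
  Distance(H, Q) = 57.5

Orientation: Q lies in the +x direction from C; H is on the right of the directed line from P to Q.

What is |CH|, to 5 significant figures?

27.913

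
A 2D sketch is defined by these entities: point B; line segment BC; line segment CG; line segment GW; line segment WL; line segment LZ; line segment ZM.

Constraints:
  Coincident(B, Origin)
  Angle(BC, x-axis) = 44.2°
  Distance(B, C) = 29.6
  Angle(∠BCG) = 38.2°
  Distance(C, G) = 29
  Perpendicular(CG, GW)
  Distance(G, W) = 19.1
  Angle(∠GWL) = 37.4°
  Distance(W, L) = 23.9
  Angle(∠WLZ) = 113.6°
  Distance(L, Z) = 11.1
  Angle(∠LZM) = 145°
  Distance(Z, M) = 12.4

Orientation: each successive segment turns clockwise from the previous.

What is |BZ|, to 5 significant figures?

28.106

B is at the origin; BC runs at 44.2° with length 29.6, so C = (21.221, 20.636). ∠BCG = 38.2° gives CG at -97.600° from the x-axis; with |CG| = 29.0, G = (17.385, -8.1092). CG is perpendicular to GW, so GW runs at 172.40°; with |GW| = 19.1, W = (-1.5471, -5.5831). ∠GWL = 37.4° gives WL at 29.800° from the x-axis; with |WL| = 23.9, L = (19.192, 6.2946). ∠WLZ = 113.6° gives LZ at -36.600° from the x-axis; with |LZ| = 11.1, Z = (28.104, -0.32349). Then |BZ| = |Z − B| = 28.106.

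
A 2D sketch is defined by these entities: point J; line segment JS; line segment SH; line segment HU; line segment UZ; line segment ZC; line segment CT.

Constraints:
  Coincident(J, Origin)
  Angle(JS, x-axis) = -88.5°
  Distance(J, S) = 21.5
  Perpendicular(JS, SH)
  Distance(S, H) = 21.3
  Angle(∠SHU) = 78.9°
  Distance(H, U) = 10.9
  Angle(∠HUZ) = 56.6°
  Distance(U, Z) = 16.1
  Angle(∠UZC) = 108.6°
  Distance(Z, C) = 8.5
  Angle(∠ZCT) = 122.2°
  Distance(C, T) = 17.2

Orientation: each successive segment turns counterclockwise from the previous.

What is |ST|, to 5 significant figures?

30.270

J is at the origin; JS runs at -88.5° with length 21.5, so S = (0.56280, -21.493). The perpendicularity gives SH at right angles to JS, so SH runs at 1.5000°; with |SH| = 21.3, H = (21.856, -20.935). ∠SHU = 78.9° gives HU at 102.60° from the x-axis; with |HU| = 10.9, U = (19.478, -10.298). ∠HUZ = 56.6° gives UZ at -134.00° from the x-axis; with |UZ| = 16.1, Z = (8.2937, -21.879). ∠UZC = 108.6° gives ZC at -62.600° from the x-axis; with |ZC| = 8.5, C = (12.205, -29.425). ∠ZCT = 122.2° gives CT at -4.8000° from the x-axis; with |CT| = 17.2, T = (29.345, -30.865). Then |ST| = |T − S| = 30.270.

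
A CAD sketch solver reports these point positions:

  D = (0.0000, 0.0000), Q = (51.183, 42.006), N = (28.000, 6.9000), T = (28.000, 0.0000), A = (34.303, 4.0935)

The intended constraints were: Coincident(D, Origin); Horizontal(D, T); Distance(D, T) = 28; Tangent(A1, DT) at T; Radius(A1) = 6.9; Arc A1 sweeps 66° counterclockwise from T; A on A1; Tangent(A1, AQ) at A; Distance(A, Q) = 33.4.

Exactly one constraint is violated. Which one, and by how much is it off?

Distance(A, Q) = 33.4 — off by 8.10.

D = (0.00, 0.00) ✓; D.y = 0.00, T.y = 0.00 ✓; |DT| = 28.00 ✓; ∠(NT, TD) = 90.00° ✓; |NT| = 6.900 ✓; bearing(N→A) − bearing(N→T) = 66.00° ✓; |NA| = 6.900 ✓; ∠(NA, AQ) = 90.00° ✓; |AQ| = 41.50 ✗.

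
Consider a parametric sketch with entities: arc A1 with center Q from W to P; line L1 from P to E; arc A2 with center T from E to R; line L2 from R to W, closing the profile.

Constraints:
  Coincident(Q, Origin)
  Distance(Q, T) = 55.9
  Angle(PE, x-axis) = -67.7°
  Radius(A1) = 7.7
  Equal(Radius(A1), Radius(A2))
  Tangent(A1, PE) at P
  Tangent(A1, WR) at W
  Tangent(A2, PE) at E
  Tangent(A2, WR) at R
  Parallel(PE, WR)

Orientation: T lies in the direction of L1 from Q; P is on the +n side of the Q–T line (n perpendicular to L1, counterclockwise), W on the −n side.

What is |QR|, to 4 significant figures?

56.43

Tangency of A1 to both parallel lines with radius 7.7 puts P and W at Q ± 7.7·n: P = (7.124, 2.922), W = (-7.124, -2.922). Equal radii place E and R the same way about T: E = T + 7.7·n = (28.34, -48.80), R = T − 7.7·n = (14.09, -54.64). Then |QR| = |R − Q| = 56.43.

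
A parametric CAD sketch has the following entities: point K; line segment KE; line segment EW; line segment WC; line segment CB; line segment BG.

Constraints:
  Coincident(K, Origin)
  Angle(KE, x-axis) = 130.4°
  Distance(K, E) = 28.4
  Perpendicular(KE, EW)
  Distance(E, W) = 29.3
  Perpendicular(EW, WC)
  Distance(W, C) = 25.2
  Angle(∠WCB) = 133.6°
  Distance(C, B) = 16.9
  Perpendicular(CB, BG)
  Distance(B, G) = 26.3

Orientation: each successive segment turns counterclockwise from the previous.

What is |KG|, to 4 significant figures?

10.65

K is at the origin; KE runs at 130.4° with length 28.4, so E = (-18.41, 21.63). KE is perpendicular to EW, so EW runs at -139.6°; with |EW| = 29.3, W = (-40.72, 2.638). EW ⟂ WC, so WC runs at -49.60°; with |WC| = 25.2, C = (-24.39, -16.55). ∠WCB = 133.6° gives CB at -3.200° from the x-axis; with |CB| = 16.9, B = (-7.513, -17.50). CB ⟂ BG, so BG runs at 86.80°; with |BG| = 26.3, G = (-6.045, 8.763). Then |KG| = |G − K| = 10.65.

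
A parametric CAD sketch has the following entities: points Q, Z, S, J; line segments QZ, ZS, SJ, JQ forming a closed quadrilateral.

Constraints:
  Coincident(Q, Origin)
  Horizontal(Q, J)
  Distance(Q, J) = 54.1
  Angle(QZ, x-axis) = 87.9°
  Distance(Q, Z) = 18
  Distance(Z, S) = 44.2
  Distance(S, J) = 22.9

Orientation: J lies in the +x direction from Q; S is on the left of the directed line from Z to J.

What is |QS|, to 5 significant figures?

49.406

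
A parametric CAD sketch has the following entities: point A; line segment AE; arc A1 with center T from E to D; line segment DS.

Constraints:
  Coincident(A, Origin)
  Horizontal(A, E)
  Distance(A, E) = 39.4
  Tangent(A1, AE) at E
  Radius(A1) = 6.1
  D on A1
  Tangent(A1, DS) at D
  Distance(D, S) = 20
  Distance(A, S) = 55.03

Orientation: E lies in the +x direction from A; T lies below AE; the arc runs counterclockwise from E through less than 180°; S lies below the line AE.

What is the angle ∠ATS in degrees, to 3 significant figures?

127°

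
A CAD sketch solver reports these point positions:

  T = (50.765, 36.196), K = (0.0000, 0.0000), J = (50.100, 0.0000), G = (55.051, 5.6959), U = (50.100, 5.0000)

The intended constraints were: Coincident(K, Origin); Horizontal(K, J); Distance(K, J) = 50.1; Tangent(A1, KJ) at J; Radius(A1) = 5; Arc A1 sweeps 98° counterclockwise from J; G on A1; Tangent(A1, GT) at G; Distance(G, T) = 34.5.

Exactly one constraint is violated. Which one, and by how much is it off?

Distance(G, T) = 34.5 — off by 3.70.

K = (0.00, 0.00) ✓; K.y = 0.00, J.y = 0.00 ✓; |KJ| = 50.10 ✓; ∠(UJ, JK) = 90.00° ✓; |UJ| = 5.000 ✓; bearing(U→G) − bearing(U→J) = 98.00° ✓; |UG| = 5.000 ✓; ∠(UG, GT) = 90.00° ✓; |GT| = 30.80 ✗.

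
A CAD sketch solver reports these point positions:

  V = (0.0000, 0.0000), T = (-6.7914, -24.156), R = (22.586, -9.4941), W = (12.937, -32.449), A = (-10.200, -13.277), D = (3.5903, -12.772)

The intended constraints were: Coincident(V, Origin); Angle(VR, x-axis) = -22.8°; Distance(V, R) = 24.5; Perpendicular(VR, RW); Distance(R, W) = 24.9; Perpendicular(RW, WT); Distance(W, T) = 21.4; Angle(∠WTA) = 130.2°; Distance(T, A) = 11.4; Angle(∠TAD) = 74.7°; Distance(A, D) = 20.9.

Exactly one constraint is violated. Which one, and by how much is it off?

Distance(A, D) = 20.9 — off by 7.10.

V = (0.00, 0.00) ✓; VR at -22.80° ✓; |VR| = 24.50 ✓; ∠(VR, RW) = 90.00° ✓; |RW| = 24.90 ✓; ∠(RW, WT) = 90.00° ✓; |WT| = 21.40 ✓; ∠WTA = 130.2° ✓; |TA| = 11.40 ✓; ∠TAD = 74.70° ✓; |AD| = 13.80 ✗.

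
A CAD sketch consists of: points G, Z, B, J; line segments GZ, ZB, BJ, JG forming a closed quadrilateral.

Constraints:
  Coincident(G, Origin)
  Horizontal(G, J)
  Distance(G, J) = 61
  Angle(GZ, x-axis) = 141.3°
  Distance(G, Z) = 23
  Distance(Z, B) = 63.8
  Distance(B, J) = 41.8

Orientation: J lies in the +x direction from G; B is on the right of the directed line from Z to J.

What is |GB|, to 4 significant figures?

40.84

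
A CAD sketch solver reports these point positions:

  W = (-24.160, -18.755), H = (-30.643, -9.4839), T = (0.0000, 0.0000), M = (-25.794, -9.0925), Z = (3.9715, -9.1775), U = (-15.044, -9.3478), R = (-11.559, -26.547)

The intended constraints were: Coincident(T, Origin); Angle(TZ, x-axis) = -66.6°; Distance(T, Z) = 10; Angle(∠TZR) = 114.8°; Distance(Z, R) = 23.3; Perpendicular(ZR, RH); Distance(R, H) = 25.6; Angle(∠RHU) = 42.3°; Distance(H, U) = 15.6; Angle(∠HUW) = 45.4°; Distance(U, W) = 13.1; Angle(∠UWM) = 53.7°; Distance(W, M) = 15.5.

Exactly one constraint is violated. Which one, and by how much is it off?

Distance(W, M) = 15.5 — off by 5.70.

T = (0.00, 0.00) ✓; TZ at -66.60° ✓; |TZ| = 10.00 ✓; ∠TZR = 114.8° ✓; |ZR| = 23.30 ✓; ∠(ZR, RH) = 90.00° ✓; |RH| = 25.60 ✓; ∠RHU = 42.30° ✓; |HU| = 15.60 ✓; ∠HUW = 45.40° ✓; |UW| = 13.10 ✓; ∠UWM = 53.70° ✓; |WM| = 9.800 ✗.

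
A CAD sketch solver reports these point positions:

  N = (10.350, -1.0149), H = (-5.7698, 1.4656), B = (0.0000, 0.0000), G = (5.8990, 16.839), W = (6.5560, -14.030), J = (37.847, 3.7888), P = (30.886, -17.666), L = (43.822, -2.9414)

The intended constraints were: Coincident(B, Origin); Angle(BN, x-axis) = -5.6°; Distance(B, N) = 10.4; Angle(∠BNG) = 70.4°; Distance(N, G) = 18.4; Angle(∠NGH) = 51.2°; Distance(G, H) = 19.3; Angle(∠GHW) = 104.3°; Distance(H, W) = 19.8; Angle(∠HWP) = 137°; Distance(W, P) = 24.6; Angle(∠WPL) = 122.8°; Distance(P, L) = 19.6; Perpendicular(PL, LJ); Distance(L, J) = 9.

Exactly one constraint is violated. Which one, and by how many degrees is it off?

Perpendicular(PL, LJ) — off by 7.10°.

B = (0.00, 0.00) ✓; BN at -5.600° ✓; |BN| = 10.40 ✓; ∠BNG = 70.40° ✓; |NG| = 18.40 ✓; ∠NGH = 51.20° ✓; |GH| = 19.30 ✓; ∠GHW = 104.3° ✓; |HW| = 19.80 ✓; ∠HWP = 137.0° ✓; |WP| = 24.60 ✓; ∠WPL = 122.8° ✓; |PL| = 19.60 ✓; ∠(PL, LJ) = 82.90° ✗; |LJ| = 9.000 ✓.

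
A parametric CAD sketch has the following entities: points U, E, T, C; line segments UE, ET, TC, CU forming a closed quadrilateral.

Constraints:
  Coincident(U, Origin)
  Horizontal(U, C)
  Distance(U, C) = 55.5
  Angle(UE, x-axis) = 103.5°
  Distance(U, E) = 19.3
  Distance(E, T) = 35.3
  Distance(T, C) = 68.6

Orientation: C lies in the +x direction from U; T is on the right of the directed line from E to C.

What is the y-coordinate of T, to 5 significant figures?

-15.886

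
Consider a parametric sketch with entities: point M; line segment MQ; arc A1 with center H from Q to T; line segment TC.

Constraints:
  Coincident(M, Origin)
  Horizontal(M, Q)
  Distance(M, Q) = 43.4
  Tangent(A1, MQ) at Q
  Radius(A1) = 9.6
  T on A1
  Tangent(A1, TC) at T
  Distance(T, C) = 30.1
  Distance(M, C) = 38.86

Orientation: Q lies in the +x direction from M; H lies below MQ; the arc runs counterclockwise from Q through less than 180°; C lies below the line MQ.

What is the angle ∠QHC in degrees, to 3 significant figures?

136°

Checks: M = (0.00, 0.00) ✓; ∠(HQ, QM) = 90.00° ✓; |HT| = 9.600 ✓; ∠(HT, TC) = 90.00° ✓; |TC| = 30.10 ✓; |MC| = 38.86 ✓.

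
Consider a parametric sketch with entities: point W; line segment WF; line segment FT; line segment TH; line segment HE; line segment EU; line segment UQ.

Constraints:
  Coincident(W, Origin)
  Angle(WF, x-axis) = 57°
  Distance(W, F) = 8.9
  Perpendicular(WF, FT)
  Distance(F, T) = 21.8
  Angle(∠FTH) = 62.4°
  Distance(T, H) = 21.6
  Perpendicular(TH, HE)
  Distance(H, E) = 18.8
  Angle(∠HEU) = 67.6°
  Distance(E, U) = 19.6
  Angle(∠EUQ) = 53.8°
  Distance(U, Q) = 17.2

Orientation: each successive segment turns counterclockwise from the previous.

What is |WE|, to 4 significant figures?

5.103

W is at the origin; WF runs at 57.0° with length 8.9, so F = (4.847, 7.464). The perpendicularity gives FT at right angles to WF, so FT runs at 147.0°; with |FT| = 21.8, T = (-13.44, 19.34). ∠FTH = 62.4° gives TH at -95.40° from the x-axis; with |TH| = 21.6, H = (-15.47, -2.167). TH is perpendicular to HE, so HE runs at -5.400°; with |HE| = 18.8, E = (3.248, -3.936). Then |WE| = |E − W| = 5.103.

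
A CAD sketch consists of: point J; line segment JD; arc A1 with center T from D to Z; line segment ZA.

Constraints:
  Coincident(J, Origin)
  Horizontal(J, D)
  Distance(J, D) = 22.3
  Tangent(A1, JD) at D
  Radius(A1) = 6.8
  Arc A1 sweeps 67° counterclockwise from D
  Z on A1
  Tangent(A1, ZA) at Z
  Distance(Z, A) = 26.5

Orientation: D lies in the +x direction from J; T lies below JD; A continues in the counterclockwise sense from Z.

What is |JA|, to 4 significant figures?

29.10

J is at the origin; J and D share the same y with |JD| = 22.3 and D on the +x side, so D = (22.30, 0.000). A1 meets JD tangentially, so TD is at right angles to JD, so T = D + (0, -6.8) = (22.30, -6.800). On A1, D sits at bearing 90° from T; a 67° counterclockwise sweep puts Z at bearing 157°, so Z = T + 6.8·(cos 157°, sin 157°) = (16.04, -4.143). Tangency of A1 to ZA means the radius TZ is perpendicular to ZA, so ZA runs along (−sin 157°, cos 157°); with |ZA| = 26.5, A = (5.686, -28.54). Then |JA| = |A − J| = 29.10.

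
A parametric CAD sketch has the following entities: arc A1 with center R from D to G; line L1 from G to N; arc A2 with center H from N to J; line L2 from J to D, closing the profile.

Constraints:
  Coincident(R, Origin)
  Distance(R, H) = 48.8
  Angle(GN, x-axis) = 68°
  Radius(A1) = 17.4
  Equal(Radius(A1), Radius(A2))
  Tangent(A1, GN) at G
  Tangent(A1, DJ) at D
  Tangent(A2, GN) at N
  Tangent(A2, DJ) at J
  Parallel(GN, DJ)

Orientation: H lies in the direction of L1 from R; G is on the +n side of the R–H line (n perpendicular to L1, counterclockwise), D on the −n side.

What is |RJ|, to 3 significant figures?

51.8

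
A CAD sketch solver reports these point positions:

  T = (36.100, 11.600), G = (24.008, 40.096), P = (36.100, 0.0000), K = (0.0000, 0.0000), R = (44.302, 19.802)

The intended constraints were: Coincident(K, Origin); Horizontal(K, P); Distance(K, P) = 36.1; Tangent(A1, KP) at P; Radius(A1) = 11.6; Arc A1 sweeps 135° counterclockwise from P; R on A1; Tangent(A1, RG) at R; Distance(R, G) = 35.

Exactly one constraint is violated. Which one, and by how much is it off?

Distance(R, G) = 35 — off by 6.30.

K = (0.00, 0.00) ✓; K.y = 0.00, P.y = 0.00 ✓; |KP| = 36.10 ✓; ∠(TP, PK) = 90.00° ✓; |TP| = 11.60 ✓; bearing(T→R) − bearing(T→P) = 135.0° ✓; |TR| = 11.60 ✓; ∠(TR, RG) = 90.00° ✓; |RG| = 28.70 ✗.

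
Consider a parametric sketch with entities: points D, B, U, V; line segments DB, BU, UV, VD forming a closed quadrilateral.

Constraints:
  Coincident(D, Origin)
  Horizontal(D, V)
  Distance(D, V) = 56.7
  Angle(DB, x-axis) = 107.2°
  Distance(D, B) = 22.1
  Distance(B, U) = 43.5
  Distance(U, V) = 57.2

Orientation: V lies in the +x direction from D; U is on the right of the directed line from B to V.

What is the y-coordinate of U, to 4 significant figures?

-21.20

D is at the origin; DV is horizontal with |DV| = 56.7 and V in +x, so V = (56.7, 0). DB runs at 107.2° with |DB| = 22.1, so B = (-6.535, 21.11). U is determined by |BU| = 43.5 and |UV| = 57.2 together: it lies at the intersection of circle(B, 43.5) and circle(V, 57.2). With |BV| = 66.67, the foot of the radical line on BV is 22.99 from B and the perpendicular offset is √(43.5² − 22.99²) = 36.93. Taking the right-of-BV solution: U = (3.573, -21.20).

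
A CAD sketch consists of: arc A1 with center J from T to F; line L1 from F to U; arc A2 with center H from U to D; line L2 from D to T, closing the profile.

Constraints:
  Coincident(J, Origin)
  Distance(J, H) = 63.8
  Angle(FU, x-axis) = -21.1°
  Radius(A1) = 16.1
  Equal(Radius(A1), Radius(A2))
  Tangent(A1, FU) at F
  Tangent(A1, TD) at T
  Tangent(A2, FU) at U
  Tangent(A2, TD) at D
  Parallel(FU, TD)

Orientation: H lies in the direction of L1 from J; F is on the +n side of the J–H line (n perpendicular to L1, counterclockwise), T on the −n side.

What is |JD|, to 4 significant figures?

65.80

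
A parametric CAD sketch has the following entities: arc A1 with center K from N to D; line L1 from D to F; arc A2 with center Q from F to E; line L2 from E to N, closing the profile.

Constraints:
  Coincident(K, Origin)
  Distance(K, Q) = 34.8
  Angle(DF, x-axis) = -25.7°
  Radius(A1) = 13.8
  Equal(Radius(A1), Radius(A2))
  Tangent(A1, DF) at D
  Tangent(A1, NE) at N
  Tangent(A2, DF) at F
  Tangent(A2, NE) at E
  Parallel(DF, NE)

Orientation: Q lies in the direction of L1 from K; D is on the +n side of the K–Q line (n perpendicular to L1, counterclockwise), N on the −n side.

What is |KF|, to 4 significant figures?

37.44

The slot axis is L1's direction at -25.7°, so u = (cos -25.7°, sin -25.7°) = (0.9011, -0.4337) and n = (−sin -25.7°, cos -25.7°) = (0.4337, 0.9011). K is at the origin and Q lies 34.8 along u from K, so Q = 34.8·u = (31.36, -15.09). Tangency of A1 to both parallel lines with radius 13.8 puts D and N at K ± 13.8·n: D = (5.984, 12.43), N = (-5.984, -12.43). Equal radii place F and E the same way about Q: F = Q + 13.8·n = (37.34, -2.656), E = Q − 13.8·n = (25.37, -27.53). Then |KF| = |F − K| = 37.44.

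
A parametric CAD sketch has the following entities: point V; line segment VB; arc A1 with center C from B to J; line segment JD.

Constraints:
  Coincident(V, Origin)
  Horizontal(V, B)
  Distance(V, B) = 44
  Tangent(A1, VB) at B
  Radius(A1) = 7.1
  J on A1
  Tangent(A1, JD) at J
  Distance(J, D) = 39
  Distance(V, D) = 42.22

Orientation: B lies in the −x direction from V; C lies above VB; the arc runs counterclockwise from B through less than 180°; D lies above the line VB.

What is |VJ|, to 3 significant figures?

38.0

V is at the origin; V and B share the same y with |VB| = 44.0 and B on the −x side, so B = (-44.0, 0.00). The tangent condition forces CB to be normal to VB, so C = B + (0, 7.1) = (-44.0, 7.10). Since CJ ⟂ JD (tangency), |CD| = √(7.1² + 39.0²) = 39.6 regardless of where J sits on A1. So D lies on both circle(V, 42.22) and circle(C, 39.6); the above-VB intersection is D = (-18.9, 37.8). J is the foot of the tangent from D: J = (-37.8, 3.66).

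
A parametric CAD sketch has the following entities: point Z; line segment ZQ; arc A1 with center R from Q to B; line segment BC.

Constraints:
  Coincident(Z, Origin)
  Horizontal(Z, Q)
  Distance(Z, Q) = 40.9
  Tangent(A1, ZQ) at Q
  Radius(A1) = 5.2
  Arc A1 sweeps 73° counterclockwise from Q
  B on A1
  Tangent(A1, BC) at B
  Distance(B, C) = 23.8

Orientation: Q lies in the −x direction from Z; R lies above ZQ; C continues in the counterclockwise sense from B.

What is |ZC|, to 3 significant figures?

39.2

Z is at the origin; Z and Q share the same y with |ZQ| = 40.9 and Q on the −x side, so Q = (-40.9, 0.00). Tangency of A1 to ZQ means the radius RQ is perpendicular to ZQ, so R = Q + (0, 5.2) = (-40.9, 5.20). On A1, Q sits at bearing -90° from R; a 73° counterclockwise sweep puts B at bearing -17°, so B = R + 5.2·(cos -17°, sin -17°) = (-35.9, 3.68). The tangent condition forces RB to be normal to BC, so BC runs along (−sin -17°, cos -17°); with |BC| = 23.8, C = (-29.0, 26.4). Then |ZC| = |C − Z| = 39.2.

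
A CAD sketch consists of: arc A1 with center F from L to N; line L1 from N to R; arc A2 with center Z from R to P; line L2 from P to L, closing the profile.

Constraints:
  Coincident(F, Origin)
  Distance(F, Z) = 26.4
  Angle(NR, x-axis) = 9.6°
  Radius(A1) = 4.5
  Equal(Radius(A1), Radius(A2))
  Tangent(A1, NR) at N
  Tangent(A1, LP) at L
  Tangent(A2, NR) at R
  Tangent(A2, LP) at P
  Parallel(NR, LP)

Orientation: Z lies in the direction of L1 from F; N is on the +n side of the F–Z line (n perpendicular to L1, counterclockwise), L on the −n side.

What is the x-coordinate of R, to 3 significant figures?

25.3

The slot axis is L1's direction at 9.6°, so u = (cos 9.6°, sin 9.6°) = (0.986, 0.167) and n = (−sin 9.6°, cos 9.6°) = (-0.167, 0.986). F is at the origin and Z lies 26.4 along u from F, so Z = 26.4·u = (26.0, 4.40). Tangency of A1 to both parallel lines with radius 4.5 puts N and L at F ± 4.5·n: N = (-0.750, 4.44), L = (0.750, -4.44). Equal radii place R and P the same way about Z: R = Z + 4.5·n = (25.3, 8.84), P = Z − 4.5·n = (26.8, -0.0343). So R.x = 25.3.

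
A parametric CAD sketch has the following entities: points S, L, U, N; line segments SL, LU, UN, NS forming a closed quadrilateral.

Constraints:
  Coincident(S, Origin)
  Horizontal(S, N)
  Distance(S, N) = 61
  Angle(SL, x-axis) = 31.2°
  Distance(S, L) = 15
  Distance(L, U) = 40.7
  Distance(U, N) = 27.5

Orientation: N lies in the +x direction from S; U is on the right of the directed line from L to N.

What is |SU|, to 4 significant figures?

46.95

S is at the origin; S and N share the same y with |SN| = 61.0 and N in +x, so N = (61.0, 0). SL runs at 31.2° with |SL| = 15.0, so L = (12.83, 7.770). U is determined by |LU| = 40.7 and |UN| = 27.5 together: it lies at the intersection of circle(L, 40.7) and circle(N, 27.5). With |LN| = 48.79, the foot of the radical line on LN is 33.62 from L and the perpendicular offset is √(40.7² − 33.62²) = 22.94. Taking the right-of-LN solution: U = (42.37, -20.23).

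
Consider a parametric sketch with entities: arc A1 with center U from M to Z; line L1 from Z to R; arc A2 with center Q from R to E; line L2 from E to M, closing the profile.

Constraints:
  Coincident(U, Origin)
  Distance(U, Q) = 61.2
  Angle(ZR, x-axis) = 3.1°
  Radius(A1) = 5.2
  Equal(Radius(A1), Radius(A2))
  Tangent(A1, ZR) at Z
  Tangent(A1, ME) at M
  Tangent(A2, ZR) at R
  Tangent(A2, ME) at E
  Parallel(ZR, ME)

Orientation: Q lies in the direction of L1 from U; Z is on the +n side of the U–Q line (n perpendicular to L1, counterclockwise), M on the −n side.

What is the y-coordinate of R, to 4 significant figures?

8.502

The slot axis is L1's direction at 3.1°, so u = (cos 3.1°, sin 3.1°) = (0.9985, 0.05408) and n = (−sin 3.1°, cos 3.1°) = (-0.05408, 0.9985). U is at the origin and Q lies 61.2 along u from U, so Q = 61.2·u = (61.11, 3.310). Tangency of A1 to both parallel lines with radius 5.2 puts Z and M at U ± 5.2·n: Z = (-0.2812, 5.192), M = (0.2812, -5.192). Equal radii place R and E the same way about Q: R = Q + 5.2·n = (60.83, 8.502), E = Q − 5.2·n = (61.39, -1.883). So R.y = 8.502.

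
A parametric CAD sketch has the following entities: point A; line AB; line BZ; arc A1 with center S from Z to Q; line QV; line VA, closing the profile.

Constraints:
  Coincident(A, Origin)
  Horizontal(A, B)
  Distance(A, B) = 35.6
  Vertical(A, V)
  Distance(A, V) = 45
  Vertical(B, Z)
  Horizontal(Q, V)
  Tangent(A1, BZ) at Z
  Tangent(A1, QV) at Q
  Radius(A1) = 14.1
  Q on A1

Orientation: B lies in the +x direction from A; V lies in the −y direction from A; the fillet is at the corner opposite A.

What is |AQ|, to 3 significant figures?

49.9

The virtual corner opposite A is at (35.6, -45.0). Since A1 is tangent to BZ there, SZ ⟂ BZ and since A1 is tangent to QV there, SQ ⟂ QV, with radius 14.1, so the center S sits 14.1 in from both sides at S = (21.5, -30.9). That places the tangent points at Z = (35.6, -30.9) on BZ and Q = (21.5, -45.0) on QV. Then |AQ| = |Q − A| = 49.9.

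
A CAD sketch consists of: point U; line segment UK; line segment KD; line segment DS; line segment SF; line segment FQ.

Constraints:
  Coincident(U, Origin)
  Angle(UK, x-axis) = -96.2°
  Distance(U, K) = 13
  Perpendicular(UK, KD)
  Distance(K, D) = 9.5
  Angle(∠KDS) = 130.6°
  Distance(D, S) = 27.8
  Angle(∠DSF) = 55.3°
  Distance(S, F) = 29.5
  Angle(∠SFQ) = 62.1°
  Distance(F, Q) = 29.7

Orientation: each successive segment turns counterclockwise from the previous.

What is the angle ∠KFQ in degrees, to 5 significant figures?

17.848°

U is at the origin; UK runs at -96.2° with length 13.0, so K = (-1.4040, -12.924). UK is perpendicular to KD, so KD runs at -6.2000°; with |KD| = 9.5, D = (8.0404, -13.950). ∠KDS = 130.6° gives DS at 43.200° from the x-axis; with |DS| = 27.8, S = (28.306, 5.0805). ∠DSF = 55.3° gives SF at 167.90° from the x-axis; with |SF| = 29.5, F = (-0.53884, 11.264). ∠SFQ = 62.1° gives FQ at -74.200° from the x-axis; with |FQ| = 29.7, Q = (7.5479, -17.314). Then cos ∠KFQ = FK·FQ / (|FK||FQ|), giving 17.848°.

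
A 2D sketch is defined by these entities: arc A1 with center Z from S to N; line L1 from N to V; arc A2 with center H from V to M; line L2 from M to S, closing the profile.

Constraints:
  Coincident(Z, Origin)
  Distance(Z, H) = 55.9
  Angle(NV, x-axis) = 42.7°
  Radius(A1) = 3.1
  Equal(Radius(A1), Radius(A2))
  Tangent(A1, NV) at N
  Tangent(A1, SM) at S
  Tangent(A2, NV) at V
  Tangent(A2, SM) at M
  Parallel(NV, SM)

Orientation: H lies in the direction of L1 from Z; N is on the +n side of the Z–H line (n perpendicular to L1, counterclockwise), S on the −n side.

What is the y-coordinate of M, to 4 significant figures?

35.63

The slot axis is L1's direction at 42.7°, so u = (cos 42.7°, sin 42.7°) = (0.7349, 0.6782) and n = (−sin 42.7°, cos 42.7°) = (-0.6782, 0.7349). Z is at the origin and H lies 55.9 along u from Z, so H = 55.9·u = (41.08, 37.91). Tangency of A1 to both parallel lines with radius 3.1 puts N and S at Z ± 3.1·n: N = (-2.102, 2.278), S = (2.102, -2.278). Equal radii place V and M the same way about H: V = H + 3.1·n = (38.98, 40.19), M = H − 3.1·n = (43.18, 35.63). So M.y = 35.63.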